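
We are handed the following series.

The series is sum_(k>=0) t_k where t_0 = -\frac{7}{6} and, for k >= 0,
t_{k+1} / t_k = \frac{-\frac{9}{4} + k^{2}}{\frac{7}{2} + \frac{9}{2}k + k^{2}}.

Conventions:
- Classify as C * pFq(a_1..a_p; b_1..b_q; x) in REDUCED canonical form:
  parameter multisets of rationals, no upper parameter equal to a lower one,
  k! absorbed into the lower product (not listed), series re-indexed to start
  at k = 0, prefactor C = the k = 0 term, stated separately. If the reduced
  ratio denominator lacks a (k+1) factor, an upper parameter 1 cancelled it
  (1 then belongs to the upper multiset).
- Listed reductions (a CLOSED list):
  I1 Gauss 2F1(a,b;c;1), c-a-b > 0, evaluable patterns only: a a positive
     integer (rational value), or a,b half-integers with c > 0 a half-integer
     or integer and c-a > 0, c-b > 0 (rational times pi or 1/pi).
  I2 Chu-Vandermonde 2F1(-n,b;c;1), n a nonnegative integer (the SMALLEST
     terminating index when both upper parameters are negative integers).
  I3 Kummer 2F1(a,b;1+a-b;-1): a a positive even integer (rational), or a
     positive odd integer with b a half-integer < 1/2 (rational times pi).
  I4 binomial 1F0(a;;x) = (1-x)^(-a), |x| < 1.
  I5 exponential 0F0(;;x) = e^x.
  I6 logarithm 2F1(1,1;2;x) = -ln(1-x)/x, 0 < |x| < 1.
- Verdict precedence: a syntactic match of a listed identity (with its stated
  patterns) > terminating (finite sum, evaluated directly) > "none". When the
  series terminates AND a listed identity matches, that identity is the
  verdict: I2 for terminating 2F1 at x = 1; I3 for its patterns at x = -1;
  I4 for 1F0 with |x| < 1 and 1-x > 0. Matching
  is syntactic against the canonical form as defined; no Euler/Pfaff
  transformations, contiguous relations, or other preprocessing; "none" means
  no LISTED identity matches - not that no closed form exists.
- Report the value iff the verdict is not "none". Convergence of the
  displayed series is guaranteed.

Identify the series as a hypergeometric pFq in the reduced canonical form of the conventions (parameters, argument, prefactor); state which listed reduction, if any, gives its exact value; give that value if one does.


Canonical form: C = -\frac{7}{6} times 2F1 with upper {-\frac{3}{2}, \frac{3}{2}}, lower {\frac{7}{2}}, x = 1. Verdict: Gauss (I1, half-integer pattern) matches (x = 1; upper {-\frac{3}{2}, \frac{3}{2}} half-integers, c = \frac{7}{2} in the evaluable pattern). Its exact value is \left(-\frac{175}{1024}\right) \cdot \pi.

First insight: from the first term -\frac{7}{6}: roots of the ratio polynomials (C = -7/6, x = 1) are the negated parameters.
Ratio: r(k) = 1 * (k-\frac{3}{2}) (k+\frac{3}{2}) / [(k+\frac{7}{2}) (k+1)] - rational; roots negated = parameters, x = 1, C = -\frac{7}{6}.


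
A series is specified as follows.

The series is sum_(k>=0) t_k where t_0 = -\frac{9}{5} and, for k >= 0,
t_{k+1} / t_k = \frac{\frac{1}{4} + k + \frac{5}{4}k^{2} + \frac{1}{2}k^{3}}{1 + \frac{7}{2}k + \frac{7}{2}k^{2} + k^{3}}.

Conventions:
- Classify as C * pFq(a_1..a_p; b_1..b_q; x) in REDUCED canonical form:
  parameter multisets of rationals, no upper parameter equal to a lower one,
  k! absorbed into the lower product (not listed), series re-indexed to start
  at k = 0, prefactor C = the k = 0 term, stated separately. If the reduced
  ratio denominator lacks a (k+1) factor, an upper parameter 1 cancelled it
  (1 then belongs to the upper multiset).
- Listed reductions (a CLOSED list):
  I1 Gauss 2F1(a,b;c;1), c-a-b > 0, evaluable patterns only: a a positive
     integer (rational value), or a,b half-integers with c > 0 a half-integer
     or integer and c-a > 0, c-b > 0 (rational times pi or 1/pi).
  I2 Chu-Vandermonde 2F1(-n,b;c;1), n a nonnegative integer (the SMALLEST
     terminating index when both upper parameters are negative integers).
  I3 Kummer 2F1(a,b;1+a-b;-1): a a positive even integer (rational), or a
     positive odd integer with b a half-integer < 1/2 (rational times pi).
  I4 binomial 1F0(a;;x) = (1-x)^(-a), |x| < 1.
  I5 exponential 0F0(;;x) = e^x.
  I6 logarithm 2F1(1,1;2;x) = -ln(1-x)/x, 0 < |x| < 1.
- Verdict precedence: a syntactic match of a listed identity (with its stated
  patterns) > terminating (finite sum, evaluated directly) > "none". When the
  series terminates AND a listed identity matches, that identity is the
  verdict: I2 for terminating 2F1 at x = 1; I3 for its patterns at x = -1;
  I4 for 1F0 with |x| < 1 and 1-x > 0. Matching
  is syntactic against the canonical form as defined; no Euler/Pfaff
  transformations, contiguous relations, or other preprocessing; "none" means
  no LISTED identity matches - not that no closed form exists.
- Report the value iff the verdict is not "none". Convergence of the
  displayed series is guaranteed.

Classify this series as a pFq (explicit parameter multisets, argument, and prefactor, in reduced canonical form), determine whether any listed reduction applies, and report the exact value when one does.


Reduced: x = \frac{1}{2}, 2F1, upper = {1, 1}, lower = {2}, C = -\frac{9}{5}. Verdict at x = \frac{1}{2}: the I6 logarithm reduction matches (the logarithm: parameters (1,1;2), x = \frac{1}{2}). Exact value: \frac{18}{5} \cdot \ln\left(\frac{1}{2}\right).

The tell: with t_0 = -\frac{9}{5}, the ratio is unreduced: k + 1/2 divides both sides (prefactor -9/5).
Term ratio: r(k) = \frac{1}{2} * (k+1) (k+1) / [(k+2) (k+1)] - rational in k. x = \frac{1}{2}; t_0 = -\frac{9}{5}; negate the roots.


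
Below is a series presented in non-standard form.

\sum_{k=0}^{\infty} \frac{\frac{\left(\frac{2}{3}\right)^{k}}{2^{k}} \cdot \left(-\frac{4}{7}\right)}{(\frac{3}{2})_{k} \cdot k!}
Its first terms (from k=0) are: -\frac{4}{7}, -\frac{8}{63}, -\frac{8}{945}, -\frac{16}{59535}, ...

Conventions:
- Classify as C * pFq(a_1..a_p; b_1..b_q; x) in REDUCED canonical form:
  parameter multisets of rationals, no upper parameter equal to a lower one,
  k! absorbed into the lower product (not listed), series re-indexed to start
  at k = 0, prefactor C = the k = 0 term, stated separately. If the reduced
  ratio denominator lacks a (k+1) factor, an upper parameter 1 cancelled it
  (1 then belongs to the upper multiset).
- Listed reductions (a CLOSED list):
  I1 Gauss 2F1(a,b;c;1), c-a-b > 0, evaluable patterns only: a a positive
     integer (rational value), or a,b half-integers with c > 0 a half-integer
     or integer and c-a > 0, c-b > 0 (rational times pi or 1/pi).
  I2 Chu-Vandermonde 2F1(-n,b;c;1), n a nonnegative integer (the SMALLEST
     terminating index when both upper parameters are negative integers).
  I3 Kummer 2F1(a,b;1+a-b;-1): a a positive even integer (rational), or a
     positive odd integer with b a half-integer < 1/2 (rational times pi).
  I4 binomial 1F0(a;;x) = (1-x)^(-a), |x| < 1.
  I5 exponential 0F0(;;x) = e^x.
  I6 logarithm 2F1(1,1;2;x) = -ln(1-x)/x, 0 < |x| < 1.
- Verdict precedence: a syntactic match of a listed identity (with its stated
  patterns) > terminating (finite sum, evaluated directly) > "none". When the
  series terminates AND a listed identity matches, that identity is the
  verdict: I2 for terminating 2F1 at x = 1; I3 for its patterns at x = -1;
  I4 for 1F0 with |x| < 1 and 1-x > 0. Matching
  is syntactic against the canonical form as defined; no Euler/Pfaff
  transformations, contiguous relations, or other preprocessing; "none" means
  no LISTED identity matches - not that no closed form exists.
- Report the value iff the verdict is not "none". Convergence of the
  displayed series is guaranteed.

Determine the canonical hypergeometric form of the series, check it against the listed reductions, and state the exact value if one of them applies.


Classification (C = -\frac{4}{7}): 0F1 with upper {-}, lower {\frac{3}{2}}, argument x = \frac{1}{3}. Verdict: none - this 0F1 at x = \frac{1}{3} matches no listed pattern, and upper {-} holds no stopper.

The tell: x = \frac{1}{3} and the two k-th powers (C = -4/7) combine into one argument.
Term ratio: r(k) = \frac{1}{3} * 1 / [(k+\frac{3}{2}) (k+1)] - poly over poly, x = \frac{1}{3} from leading terms; C = -\frac{4}{7} at k = 0.


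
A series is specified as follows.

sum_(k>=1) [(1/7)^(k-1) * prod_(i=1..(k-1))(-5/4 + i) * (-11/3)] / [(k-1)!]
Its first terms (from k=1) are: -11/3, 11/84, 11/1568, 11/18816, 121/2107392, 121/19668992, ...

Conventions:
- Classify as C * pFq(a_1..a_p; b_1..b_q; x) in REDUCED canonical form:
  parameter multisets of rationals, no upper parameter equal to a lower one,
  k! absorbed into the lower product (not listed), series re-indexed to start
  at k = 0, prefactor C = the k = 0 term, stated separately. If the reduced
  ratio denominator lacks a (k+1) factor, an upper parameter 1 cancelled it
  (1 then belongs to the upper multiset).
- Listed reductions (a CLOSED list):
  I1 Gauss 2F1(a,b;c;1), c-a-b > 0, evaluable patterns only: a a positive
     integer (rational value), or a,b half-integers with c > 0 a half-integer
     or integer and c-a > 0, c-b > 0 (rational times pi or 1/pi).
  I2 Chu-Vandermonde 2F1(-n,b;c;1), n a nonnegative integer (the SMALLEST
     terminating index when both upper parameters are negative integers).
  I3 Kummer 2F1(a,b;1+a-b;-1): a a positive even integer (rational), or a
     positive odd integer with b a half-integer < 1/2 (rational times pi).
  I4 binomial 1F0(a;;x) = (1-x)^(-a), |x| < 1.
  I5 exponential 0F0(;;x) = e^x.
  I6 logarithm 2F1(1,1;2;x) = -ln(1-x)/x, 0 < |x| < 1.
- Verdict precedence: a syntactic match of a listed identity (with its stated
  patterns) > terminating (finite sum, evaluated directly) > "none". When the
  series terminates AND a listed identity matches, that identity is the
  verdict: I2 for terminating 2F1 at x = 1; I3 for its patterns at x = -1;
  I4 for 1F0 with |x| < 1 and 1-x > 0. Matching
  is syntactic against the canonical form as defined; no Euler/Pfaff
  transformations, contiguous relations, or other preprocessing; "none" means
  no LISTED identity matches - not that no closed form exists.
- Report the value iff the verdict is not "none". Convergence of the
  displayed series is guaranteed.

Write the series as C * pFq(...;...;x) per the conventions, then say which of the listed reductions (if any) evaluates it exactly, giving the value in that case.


At argument 1/7: a 1F0 with upper {-1/4}, lower {-}, scaled by C = -11/3. Verdict at x = 1/7: binomial (I4) matches (the 1F0 binomial series: exponent 1/4, x = 1/7). Sum: (-11/3) * (6/7)^(1/4).

The tell: x = (1/7) and the running product (prefactor -11/3) telescopes to a rising factorial.
Adjacent-term ratio: r(k) = (1/7) * (k-1/4) / [(k+1)] - rational; roots negated = parameters, x = (1/7), C = -11/3.


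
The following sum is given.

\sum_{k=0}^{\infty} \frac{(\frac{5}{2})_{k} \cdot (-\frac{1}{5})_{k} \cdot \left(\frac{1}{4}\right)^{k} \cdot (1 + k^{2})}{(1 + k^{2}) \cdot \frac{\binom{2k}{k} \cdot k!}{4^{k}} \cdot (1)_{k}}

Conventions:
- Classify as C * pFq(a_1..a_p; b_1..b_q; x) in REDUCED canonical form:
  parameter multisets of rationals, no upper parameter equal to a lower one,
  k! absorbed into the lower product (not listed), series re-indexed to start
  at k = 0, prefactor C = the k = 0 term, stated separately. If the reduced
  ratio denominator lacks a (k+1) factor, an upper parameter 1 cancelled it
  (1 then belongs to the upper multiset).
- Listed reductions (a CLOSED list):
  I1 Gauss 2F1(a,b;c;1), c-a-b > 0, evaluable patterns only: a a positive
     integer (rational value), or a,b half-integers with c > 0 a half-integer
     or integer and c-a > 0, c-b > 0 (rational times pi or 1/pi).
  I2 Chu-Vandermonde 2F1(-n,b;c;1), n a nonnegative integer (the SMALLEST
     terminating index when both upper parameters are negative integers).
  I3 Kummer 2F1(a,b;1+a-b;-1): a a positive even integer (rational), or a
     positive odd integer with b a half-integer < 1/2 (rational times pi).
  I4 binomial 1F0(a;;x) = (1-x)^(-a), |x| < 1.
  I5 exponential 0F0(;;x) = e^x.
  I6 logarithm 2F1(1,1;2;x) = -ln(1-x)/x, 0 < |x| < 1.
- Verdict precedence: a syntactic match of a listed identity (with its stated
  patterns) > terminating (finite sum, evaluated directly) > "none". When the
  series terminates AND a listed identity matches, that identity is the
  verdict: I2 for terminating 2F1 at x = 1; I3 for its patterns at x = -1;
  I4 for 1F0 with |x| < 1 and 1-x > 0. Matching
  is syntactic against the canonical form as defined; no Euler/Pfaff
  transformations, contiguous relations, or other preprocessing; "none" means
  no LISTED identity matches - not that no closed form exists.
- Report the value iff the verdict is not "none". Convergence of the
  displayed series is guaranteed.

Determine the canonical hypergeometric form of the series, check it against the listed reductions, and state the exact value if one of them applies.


At argument \frac{1}{4}: a 2F1 with upper {-\frac{1}{5}, \frac{5}{2}}, lower {\frac{1}{2}}, scaled by C = 1. Verdict: none. No listed pattern accepts 2F1(-\frac{1}{5}, \frac{5}{2}; \frac{1}{2}; \frac{1}{4}).

First insight: from the first term 1: the lower central binomial (C = 1) hides (1/2)_k.
Ratio: r(k) = \frac{1}{4} * (k-\frac{1}{5}) (k+\frac{5}{2}) / [(k+\frac{1}{2}) (k+1)] - rational in k, leading ratio \frac{1}{4}; with t_0 = 1, classification follows.


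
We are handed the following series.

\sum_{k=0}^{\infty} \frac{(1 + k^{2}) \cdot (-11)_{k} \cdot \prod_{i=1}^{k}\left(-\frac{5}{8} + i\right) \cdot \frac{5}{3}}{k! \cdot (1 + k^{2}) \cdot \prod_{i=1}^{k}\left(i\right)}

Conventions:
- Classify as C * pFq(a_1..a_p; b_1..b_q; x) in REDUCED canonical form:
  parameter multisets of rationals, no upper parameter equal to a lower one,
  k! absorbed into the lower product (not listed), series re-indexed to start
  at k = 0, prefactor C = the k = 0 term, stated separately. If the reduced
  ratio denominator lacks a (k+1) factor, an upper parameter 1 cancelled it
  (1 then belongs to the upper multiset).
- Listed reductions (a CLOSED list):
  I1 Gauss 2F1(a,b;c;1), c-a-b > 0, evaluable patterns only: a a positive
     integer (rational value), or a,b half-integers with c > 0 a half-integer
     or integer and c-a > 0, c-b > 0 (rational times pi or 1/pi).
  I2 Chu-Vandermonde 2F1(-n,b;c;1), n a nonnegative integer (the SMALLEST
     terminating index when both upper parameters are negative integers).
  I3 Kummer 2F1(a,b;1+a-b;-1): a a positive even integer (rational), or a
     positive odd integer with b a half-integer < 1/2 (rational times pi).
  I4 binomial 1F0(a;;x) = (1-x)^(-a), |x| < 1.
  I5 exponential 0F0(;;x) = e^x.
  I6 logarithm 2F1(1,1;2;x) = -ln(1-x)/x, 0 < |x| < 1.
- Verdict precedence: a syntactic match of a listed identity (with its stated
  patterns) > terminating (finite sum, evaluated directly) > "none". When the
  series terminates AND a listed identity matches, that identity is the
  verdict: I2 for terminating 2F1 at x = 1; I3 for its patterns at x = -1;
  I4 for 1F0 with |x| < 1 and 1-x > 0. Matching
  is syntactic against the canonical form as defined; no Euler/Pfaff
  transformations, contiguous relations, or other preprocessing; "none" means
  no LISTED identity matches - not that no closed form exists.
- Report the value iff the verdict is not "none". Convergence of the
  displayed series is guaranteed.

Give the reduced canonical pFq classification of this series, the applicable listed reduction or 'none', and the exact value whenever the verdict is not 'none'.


Classification (C = \frac{5}{3}): 2F1 with upper {-11, \frac{3}{8}}, lower {1}, argument x = 1. Verdict: Chu-Vandermonde (I2) applies (terminating 2F1 at x = 1 with n = 11, b = 3/8, c = 1). Exact value: \frac{3085770230725}{6597069766656}.

First insight: from the first term \frac{5}{3}: the running product (prefactor 5/3) telescopes to a rising factorial.
Step ratio: r(k) = 1 * (k-11) (k+\frac{3}{8}) / [(k+1) (k+1)] - rational in k. x = 1; t_0 = \frac{5}{3}; negate the roots.


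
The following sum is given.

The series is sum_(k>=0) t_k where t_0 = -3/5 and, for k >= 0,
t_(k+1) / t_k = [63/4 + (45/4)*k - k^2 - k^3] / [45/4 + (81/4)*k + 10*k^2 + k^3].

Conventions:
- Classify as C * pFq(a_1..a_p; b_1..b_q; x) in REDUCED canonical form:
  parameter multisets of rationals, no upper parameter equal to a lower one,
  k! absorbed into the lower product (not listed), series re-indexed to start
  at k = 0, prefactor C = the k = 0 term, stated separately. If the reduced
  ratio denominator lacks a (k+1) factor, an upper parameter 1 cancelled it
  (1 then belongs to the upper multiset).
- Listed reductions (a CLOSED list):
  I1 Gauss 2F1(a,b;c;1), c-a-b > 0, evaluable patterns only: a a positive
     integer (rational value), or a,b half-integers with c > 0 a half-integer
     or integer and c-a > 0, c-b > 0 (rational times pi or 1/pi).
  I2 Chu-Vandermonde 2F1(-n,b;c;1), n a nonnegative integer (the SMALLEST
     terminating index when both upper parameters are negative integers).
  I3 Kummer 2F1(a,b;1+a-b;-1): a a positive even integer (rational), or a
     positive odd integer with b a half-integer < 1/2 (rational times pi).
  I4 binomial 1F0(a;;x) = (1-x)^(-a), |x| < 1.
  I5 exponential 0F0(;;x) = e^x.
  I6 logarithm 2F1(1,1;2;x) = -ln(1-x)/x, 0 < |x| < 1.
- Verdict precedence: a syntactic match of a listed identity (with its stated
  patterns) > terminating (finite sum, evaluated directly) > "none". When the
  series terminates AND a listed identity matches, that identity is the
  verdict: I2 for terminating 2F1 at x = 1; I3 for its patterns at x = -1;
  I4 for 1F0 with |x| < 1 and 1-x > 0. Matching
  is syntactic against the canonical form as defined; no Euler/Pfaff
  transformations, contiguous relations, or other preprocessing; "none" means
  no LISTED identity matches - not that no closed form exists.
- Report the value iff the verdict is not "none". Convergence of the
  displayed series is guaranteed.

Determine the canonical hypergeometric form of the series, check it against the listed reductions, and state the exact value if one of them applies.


The tell: t_0 being -3/5, the ratio is unreduced: k + 3/2 divides both sides (prefactor -3/5).
Consecutive-term ratio: r(k) = (-1) * (k-7/2) (k+3) / [(k+15/2) (k+1)] - rational; roots negated = parameters, x = (-1), C = -3/5.

At argument -1: a 2F1 with upper {-7/2, 3}, lower {15/2}, scaled by C = -3/5. Verdict: Kummer's theorem (I3) fires (x = -1; c = 15/2 equals 1+a-b for upper {-7/2, 3}: listed pattern). Its exact value is (-27027/40960) * pi.


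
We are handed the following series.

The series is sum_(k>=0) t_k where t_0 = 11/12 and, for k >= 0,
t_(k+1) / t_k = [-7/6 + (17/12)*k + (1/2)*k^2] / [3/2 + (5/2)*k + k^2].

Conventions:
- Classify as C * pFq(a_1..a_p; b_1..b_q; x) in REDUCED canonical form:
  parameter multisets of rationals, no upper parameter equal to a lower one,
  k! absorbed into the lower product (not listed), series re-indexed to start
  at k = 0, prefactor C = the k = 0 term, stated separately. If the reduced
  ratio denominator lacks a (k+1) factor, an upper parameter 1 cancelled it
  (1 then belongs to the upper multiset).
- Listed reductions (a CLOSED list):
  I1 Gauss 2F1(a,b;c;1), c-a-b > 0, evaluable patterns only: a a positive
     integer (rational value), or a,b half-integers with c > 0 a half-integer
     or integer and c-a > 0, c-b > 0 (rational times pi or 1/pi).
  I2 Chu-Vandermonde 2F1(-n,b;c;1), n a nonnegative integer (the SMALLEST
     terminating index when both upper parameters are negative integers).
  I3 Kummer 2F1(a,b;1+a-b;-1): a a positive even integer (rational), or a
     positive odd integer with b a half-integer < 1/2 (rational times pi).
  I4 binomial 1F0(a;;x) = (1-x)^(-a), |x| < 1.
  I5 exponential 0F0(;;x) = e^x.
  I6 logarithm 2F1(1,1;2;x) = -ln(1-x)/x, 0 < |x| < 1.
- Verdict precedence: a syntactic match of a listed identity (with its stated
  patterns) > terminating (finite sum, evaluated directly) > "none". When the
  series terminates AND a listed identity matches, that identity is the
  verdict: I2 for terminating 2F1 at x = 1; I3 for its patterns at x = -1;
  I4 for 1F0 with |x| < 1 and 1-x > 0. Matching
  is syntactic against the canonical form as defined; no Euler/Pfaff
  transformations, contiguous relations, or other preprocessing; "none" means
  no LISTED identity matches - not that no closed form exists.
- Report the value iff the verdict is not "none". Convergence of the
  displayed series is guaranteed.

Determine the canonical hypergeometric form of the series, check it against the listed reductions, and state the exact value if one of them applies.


Prefactor 11/12, argument 1/2: 2F1 with upper {-2/3, 7/2} over lower {3/2}. Verdict: none. Every listed pattern misses the 2F1 form at 1/2, upper {-2/3, 7/2}.

Structural cue: t_0 being 11/12, roots of the ratio polynomials (C = 11/12) are the negated parameters.
Term ratio: r(k) = (1/2) * (k-2/3) (k+7/2) / [(k+3/2) (k+1)] - poly over poly, x = (1/2) from leading terms; C = 11/12 at k = 0.


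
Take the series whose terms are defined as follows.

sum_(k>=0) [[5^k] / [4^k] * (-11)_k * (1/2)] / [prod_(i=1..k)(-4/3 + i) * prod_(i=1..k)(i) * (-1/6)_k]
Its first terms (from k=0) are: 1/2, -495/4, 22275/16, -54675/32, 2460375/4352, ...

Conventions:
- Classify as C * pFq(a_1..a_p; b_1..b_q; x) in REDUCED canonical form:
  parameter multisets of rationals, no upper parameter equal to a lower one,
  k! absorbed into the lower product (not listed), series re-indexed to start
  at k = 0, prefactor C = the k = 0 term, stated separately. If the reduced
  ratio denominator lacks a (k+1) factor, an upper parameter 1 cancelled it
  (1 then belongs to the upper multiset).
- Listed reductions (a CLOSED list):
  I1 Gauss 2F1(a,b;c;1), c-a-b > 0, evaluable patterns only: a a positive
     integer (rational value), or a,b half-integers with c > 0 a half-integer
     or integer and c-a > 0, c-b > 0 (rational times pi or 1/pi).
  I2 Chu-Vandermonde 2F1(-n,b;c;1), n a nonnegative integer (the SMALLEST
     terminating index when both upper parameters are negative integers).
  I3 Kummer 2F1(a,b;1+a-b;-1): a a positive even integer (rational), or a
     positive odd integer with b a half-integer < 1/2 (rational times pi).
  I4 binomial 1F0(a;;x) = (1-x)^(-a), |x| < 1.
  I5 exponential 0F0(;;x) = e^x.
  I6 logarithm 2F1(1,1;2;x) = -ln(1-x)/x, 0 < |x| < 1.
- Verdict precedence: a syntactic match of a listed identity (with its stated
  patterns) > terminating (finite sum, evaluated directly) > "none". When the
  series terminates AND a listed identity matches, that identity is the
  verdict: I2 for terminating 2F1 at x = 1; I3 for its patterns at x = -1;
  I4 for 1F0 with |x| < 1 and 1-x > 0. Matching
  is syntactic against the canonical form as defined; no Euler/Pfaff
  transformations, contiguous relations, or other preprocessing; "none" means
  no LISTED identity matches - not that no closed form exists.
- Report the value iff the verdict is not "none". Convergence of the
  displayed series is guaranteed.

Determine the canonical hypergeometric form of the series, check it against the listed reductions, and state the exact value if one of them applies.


At argument 5/4: a 1F2 with upper {-11}, lower {-1/3, -1/6}, scaled by C = 1/2. Verdict: terminating at k = 11: the factor (-11)_k kills every later term; summing the 12 survivors is exact. Sum: 3700315308348243048157031069/62615783964156302451539968.

The tell: from the first term 1/2: the product of the first k integers (C = 1/2, x = 5/4) is k!.
Ratio: r(k) = (5/4) * (k-11) / [(k-1/3) (k-1/6) (k+1)] ; factor over Q: parameters, x = (5/4), and C = 1/2.


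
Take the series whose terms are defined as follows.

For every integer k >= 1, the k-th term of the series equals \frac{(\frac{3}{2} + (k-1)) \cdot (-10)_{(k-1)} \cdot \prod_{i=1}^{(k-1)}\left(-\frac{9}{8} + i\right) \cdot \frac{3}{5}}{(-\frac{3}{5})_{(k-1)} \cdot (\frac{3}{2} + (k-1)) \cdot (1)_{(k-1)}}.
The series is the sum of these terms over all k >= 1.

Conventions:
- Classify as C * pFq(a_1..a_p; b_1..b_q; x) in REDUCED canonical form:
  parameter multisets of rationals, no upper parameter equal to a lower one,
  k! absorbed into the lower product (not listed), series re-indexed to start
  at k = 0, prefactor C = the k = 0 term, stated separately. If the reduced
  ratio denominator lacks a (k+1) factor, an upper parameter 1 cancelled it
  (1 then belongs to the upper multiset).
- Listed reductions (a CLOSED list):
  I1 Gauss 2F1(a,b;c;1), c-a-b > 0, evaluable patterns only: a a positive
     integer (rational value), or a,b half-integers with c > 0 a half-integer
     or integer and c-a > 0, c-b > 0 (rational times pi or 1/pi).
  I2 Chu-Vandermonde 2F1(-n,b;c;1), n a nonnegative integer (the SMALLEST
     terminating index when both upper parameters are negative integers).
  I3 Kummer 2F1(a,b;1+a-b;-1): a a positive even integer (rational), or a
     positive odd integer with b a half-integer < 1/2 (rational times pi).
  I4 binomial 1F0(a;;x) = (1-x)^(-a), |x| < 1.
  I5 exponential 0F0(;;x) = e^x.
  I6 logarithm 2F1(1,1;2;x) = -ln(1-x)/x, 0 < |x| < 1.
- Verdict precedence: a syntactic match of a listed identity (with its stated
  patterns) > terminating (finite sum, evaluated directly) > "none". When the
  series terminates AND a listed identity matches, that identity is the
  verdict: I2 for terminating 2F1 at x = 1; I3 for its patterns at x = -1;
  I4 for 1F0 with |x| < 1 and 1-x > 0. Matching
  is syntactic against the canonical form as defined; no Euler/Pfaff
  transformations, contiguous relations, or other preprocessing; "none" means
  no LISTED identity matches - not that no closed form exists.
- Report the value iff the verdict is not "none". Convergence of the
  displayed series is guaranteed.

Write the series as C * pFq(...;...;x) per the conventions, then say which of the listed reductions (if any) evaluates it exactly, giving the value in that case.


First insight: t_0 = \frac{3}{5} here, and the factor k + 3/2 cancels (top and bottom), leaving prefactor 3/5.
Ratio: r(k) = 1 * (k-10) (k-\frac{1}{8}) / [(k-\frac{3}{5}) (k+1)] - rational in k, leading ratio 1; with t_0 = \frac{3}{5}, classification follows.

Canonical form: C = \frac{3}{5} times 2F1 with upper {-10, -\frac{1}{8}}, lower {-\frac{3}{5}}, x = 1. Verdict at x = 1: the Chu-Vandermonde identity I2 matches (terminating 2F1 at x = 1 with n = 10, b = -1/8, c = -\frac{3}{5}). Its exact value is \frac{500440837439933}{610228953415680}.


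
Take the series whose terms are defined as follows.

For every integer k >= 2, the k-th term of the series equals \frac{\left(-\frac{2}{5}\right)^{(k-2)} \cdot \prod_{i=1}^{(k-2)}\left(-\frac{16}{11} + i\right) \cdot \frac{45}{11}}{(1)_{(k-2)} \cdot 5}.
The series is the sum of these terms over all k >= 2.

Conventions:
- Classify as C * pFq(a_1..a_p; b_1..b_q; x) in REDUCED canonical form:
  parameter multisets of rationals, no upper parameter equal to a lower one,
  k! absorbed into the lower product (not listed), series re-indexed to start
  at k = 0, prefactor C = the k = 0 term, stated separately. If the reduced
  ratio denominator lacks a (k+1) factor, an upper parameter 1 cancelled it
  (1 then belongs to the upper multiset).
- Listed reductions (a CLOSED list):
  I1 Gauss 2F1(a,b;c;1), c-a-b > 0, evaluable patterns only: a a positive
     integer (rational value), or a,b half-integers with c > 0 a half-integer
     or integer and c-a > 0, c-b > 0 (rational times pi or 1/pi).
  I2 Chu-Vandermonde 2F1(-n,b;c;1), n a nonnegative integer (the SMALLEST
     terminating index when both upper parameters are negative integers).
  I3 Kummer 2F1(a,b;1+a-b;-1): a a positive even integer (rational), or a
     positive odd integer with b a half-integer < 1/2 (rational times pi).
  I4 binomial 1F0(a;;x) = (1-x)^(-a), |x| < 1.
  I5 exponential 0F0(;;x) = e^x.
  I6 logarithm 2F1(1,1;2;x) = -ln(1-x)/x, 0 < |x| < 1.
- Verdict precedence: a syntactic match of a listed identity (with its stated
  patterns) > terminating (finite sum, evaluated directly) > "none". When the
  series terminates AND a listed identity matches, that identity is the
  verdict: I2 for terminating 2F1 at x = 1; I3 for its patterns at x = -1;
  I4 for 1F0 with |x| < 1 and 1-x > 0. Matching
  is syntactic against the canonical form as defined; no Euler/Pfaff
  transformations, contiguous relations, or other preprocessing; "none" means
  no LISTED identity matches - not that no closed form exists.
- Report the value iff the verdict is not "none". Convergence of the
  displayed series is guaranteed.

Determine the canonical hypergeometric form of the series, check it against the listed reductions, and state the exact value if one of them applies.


The series (x = -\frac{2}{5}) is 1F0: upper {-\frac{5}{11}}, lower {-}, prefactor \frac{9}{11}. Verdict: the binomial series (I4) matches (the 1F0 binomial series: exponent 5/11, x = -\frac{2}{5}). Sum: \frac{9}{11} \cdot \left(\frac{7}{5}\right)^{\frac{5}{11}}.

Structural cue: t_0 being \frac{9}{11}, the constant factors (prefactor 9/11) combine into one prefactor.
Ratio: r(k) = -\frac{2}{5} * (k-\frac{5}{11}) / [(k+1)] - rational in k, leading ratio -\frac{2}{5}; with t_0 = \frac{9}{11}, classification follows.


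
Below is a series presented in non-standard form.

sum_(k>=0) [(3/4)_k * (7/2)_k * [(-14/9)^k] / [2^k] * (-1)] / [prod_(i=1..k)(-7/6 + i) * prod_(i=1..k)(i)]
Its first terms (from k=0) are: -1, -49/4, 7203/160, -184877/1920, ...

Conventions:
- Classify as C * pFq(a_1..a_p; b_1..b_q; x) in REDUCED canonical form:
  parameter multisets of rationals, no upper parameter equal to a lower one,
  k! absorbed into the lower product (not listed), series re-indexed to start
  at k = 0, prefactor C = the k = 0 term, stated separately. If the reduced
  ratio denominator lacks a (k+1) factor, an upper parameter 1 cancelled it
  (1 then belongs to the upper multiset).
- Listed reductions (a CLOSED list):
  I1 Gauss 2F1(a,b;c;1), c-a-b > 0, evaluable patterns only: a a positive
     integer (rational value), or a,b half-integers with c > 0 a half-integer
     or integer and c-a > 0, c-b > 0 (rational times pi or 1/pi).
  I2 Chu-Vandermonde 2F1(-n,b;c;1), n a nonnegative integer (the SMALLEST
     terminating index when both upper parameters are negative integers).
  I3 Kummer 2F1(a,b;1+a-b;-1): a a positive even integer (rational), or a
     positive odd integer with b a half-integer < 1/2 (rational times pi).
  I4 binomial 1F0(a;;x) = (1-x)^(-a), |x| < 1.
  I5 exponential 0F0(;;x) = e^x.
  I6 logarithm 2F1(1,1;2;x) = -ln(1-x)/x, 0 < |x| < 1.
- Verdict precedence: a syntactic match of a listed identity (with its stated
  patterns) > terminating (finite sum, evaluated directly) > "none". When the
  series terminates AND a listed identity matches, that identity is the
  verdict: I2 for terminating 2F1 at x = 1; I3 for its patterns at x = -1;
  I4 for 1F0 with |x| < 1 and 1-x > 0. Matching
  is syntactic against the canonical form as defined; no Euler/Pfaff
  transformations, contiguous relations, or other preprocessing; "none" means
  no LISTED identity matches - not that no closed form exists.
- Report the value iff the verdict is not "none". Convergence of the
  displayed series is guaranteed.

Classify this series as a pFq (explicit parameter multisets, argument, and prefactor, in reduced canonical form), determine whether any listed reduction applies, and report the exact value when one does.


Canonical form: C = -1 times 2F1 with upper {3/4, 7/2}, lower {-1/6}, x = -7/9. Verdict: none. A 2F1 with upper {3/4, 7/2} fits none of I1-I6 at x = -7/9; the sum runs forever.

Key observation: from the first term -1: the two k-th powers (C = -1, x = -7/9) combine into one argument.
Step ratio: r(k) = (-7/9) * (k+3/4) (k+7/2) / [(k-1/6) (k+1)] - poly over poly, x = (-7/9) from leading terms; C = -1 at k = 0.


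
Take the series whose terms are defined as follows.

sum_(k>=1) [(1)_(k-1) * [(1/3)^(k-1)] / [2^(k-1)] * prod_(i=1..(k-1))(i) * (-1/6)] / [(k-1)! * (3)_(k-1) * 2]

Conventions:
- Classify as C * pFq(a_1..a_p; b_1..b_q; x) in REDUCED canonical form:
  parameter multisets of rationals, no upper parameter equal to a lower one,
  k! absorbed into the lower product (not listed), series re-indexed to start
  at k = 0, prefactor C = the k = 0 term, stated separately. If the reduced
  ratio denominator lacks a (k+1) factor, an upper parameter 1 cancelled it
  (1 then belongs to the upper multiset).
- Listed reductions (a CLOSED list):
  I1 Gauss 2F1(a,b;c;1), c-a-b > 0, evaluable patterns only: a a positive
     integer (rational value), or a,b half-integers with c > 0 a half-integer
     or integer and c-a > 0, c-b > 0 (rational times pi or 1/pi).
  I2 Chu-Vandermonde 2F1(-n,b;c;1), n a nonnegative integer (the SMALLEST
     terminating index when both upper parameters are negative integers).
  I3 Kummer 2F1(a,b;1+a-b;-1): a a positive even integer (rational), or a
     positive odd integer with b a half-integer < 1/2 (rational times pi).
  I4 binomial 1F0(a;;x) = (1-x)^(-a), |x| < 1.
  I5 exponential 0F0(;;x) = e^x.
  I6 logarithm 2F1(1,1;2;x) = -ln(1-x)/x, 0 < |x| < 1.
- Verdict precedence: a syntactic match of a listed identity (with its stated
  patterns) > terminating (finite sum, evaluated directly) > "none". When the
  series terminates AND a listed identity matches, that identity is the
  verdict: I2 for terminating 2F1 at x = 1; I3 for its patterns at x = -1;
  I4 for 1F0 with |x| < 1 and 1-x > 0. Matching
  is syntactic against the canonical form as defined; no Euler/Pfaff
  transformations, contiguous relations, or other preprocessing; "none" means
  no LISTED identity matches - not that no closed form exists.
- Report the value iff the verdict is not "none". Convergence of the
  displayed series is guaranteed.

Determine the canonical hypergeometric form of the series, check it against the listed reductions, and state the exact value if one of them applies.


Key step: t_0 = -1/12 here, and the constant factors (prefactor -1/12) combine into one prefactor.
Step ratio: r(k) = (1/6) * (k+1) (k+1) / [(k+3) (k+1)] - rational in k, leading ratio (1/6); with t_0 = -1/12, classification follows.

x = 1/6 here; the reduced form reads 2F1, upper {1, 1}, lower {3}, C = -1/12. Verdict: none. Every listed pattern misses the 2F1 form at 1/6, upper {1, 1}.


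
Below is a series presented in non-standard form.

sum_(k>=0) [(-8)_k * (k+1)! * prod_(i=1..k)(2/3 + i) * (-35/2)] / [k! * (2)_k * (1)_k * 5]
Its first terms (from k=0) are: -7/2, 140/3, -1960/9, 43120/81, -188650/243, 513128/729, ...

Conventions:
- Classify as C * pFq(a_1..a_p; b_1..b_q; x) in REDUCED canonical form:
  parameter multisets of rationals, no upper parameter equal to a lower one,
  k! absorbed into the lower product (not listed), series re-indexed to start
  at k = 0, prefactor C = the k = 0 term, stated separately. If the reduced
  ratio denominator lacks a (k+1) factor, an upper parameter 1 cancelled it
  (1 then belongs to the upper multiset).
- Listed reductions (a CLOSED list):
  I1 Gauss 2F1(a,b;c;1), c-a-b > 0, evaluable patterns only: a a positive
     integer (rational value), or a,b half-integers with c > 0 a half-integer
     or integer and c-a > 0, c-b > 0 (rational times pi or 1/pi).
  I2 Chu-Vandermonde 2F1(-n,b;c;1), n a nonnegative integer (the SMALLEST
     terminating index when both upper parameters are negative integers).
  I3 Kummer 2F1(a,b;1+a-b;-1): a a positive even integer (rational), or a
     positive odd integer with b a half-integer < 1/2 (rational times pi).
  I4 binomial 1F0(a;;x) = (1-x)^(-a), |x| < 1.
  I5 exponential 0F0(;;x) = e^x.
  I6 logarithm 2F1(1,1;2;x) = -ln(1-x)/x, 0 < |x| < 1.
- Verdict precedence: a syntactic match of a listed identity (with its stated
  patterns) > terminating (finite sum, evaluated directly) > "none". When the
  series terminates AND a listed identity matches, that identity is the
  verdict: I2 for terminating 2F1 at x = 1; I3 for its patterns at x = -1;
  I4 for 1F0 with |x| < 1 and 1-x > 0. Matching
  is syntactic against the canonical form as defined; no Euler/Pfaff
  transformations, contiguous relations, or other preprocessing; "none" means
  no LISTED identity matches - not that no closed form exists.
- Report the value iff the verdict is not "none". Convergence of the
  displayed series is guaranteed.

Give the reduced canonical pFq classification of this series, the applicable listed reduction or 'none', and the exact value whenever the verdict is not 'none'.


Reduced: x = 1, 2F1, upper = {-8, 5/3}, lower = {1}, C = -7/2. Verdict at x = 1: the Chu-Vandermonde identity I2 matches (terminating 2F1 at x = 1 with n = 8, b = 5/3, c = 1). Hence: 1729/59049.

The tell: t_0 being -7/2, the factorial ratio (C = -7/2, x = 1) (k+a-1)!/(a-1)! is a rising factorial (a)_k.
Consecutive-term ratio: r(k) = 1 * (k-8) (k+5/3) / [(k+1) (k+1)] - rational in k, leading ratio 1; with t_0 = -7/2, classification follows.


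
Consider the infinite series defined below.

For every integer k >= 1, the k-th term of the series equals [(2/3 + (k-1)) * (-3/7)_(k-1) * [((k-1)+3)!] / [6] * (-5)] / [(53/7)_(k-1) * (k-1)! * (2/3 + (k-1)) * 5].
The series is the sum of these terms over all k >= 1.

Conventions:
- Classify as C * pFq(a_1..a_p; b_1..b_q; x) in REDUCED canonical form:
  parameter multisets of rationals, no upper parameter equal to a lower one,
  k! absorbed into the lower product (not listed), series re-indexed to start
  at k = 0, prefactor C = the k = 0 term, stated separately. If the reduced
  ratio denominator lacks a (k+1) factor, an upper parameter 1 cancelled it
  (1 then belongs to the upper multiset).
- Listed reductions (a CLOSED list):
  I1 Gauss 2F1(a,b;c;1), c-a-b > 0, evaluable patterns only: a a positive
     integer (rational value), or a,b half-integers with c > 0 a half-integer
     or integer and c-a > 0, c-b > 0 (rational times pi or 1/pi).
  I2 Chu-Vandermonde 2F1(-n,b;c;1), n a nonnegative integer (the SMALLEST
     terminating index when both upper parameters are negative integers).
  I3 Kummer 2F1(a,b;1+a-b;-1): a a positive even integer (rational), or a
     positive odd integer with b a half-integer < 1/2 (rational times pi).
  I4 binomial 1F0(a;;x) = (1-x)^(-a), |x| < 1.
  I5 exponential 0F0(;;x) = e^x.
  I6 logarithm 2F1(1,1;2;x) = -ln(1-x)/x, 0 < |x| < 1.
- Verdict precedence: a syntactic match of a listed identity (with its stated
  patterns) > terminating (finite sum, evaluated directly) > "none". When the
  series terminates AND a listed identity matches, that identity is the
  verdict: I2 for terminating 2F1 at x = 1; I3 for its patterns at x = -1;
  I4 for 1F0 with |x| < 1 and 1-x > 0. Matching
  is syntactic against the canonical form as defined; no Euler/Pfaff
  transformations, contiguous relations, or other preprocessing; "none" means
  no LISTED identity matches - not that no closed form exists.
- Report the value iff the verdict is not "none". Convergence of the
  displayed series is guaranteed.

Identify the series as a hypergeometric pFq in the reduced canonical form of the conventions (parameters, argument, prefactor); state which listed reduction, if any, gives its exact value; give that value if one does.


At argument 1: a 2F1 with upper {-3/7, 4}, lower {53/7}, scaled by C = -1. Verdict (x = 1): the Gauss summation I1 applies (x = 1: the Gamma ratio telescopes since c-a-b = 4 > 0 and a = 4 in Z>0). Its exact value is -11960/16807.

Key observation: x = 1 and the factorial ratio (C = -1, x = 1) (k+a-1)!/(a-1)! is a rising factorial (a)_k.
Term ratio: r(k) = 1 * (k-3/7) (k+4) / [(k+53/7) (k+1)] - rational; roots negated = parameters, x = 1, C = -1.


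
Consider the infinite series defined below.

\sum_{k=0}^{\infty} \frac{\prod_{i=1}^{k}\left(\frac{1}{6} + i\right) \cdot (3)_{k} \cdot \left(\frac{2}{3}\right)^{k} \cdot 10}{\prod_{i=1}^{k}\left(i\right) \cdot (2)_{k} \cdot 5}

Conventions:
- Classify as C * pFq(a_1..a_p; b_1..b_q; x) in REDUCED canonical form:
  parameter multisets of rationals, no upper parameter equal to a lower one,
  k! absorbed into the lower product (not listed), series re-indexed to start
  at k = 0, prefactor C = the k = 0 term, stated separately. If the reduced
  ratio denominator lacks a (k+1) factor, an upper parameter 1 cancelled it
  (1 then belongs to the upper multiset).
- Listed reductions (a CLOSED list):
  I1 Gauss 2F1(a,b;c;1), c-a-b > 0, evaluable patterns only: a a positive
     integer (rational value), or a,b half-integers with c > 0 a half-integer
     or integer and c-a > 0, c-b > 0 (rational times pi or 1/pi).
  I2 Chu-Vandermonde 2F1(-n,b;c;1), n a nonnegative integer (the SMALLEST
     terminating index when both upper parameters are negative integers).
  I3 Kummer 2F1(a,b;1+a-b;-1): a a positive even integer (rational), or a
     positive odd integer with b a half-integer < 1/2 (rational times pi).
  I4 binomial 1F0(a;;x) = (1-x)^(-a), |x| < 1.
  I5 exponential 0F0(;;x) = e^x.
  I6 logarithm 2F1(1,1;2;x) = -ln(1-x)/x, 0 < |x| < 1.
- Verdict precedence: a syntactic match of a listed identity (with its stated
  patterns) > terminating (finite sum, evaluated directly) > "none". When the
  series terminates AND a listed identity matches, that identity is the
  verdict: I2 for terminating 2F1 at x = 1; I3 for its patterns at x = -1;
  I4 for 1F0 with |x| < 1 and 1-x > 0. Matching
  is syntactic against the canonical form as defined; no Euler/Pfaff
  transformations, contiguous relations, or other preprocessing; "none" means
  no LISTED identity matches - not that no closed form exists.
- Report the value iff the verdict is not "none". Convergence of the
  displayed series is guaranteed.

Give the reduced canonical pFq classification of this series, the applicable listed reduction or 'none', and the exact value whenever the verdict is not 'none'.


First insight: x = \frac{2}{3} and the running product (C = 2) telescopes to a rising factorial.
Consecutive-term ratio: r(k) = \frac{2}{3} * (k+\frac{7}{6}) (k+3) / [(k+2) (k+1)] - rational in k, leading ratio \frac{2}{3}; with t_0 = 2, classification follows.

At argument \frac{2}{3}: a 2F1 with upper {\frac{7}{6}, 3}, lower {2}, scaled by C = 2. Verdict: none here - no I1-I6 shape fits x = \frac{2}{3} with lower {2}.
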